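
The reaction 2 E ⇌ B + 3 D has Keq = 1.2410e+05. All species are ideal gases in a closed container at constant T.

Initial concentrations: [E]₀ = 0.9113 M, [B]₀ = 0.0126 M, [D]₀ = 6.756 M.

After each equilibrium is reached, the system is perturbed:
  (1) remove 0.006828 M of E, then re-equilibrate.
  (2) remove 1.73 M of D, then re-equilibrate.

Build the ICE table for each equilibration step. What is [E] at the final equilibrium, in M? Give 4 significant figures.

Q₀ = 4.679 vs Keq = 1.2410e+05 ⇒ Q<K, forward
Step 1:
                  E         B         D
  init       0.9113    0.0126     6.756
  Δ         -0.8679     0.434     1.302
  eq        0.04339    0.4466     8.058
  solve Keq expr → x = 0.434; check Q = 1.2410e+05
Then remove 0.006828 M of E.
Step 2:
                  E         B         D
  init      0.03656    0.4466     8.058
  Δ        0.006588 -0.003294 -0.009882
  eq        0.04315    0.4433     8.048
  solve Keq expr → x = -0.003294; check Q = 1.2410e+05
Then remove 1.73 M of D.
Step 3:
                  E         B         D
  init      0.04315    0.4433     6.318
  Δ        -0.01278  0.006391   0.01917
  eq        0.03037    0.4497     6.337
  solve Keq expr → x = 0.006391; check Q = 1.2410e+05

[E]_eq = 0.03037 M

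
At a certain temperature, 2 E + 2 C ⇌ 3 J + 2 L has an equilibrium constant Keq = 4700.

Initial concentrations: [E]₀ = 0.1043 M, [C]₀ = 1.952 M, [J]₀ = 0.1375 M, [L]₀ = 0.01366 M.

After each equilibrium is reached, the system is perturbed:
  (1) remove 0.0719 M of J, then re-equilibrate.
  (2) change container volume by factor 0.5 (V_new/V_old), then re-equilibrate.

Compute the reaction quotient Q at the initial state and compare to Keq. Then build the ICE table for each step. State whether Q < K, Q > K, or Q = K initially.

Q₀ = 1.1703e-05 vs Keq = 4700 ⇒ Q<K, forward
Step 1:
                   E          C          J          L
  Initial     0.1043      1.952     0.1375    0.01366
  Change     -0.1042    -0.1042     0.1562     0.1042
  Equil   1.4804e-04      1.848     0.2937     0.1178
  solve Keq expr → x = 0.05208; check Q = 4700
Then remove 0.0719 M of J.
Step 2:
                   E          C          J          L
  Initial 1.4804e-04      1.848     0.2218     0.1178
  Change  -5.0787e-05 -5.0787e-05 7.6181e-05 5.0787e-05
  Equil   9.7257e-05      1.848     0.2219     0.1179
  solve Keq expr → x = 2.5394e-05; check Q = 4700
Then change container volume by factor 0.5 (V_new/V_old).
Step 3:
                   E          C          J          L
  Initial 1.9451e-04      3.696     0.4438     0.2357
  Change  8.0359e-05 8.0359e-05 -1.2054e-04 -8.0359e-05
  Equil   2.7487e-04      3.696     0.4437     0.2356
  solve Keq expr → x = -4.0179e-05; check Q = 4700

Q₀ = 1.1703e-05; Q < K (proceeds forward)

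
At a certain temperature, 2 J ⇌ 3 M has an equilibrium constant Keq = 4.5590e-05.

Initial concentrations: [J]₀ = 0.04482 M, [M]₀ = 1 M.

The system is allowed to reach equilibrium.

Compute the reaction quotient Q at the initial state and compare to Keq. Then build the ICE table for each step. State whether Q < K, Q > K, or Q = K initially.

Q₀ = 497.8; Q > K (proceeds reverse)

Q₀ = 497.8 vs Keq = 4.5590e-05 ⇒ Q>K, reverse
Step 1:
                  J         M
  init      0.04482         1
  Δ           0.648    -0.972
  eq         0.6928   0.02797
  solve Keq expr → x = -0.324; check Q = 4.5590e-05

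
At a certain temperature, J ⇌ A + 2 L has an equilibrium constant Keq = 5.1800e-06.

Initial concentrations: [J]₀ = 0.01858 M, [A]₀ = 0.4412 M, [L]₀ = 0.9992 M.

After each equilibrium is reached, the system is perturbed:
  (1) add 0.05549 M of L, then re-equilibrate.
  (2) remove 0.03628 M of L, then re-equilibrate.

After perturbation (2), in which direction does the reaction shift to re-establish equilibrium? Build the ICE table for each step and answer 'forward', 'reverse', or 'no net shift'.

Direction: forward

Q₀ = 23.71 vs Keq = 5.1800e-06 ⇒ Q>K, reverse
Step 1:
                  J         A         L
  Initial   0.01858    0.4412    0.9992
  Change      0.441    -0.441   -0.8821
  Equil      0.4596 1.7348e-04    0.1171
  solve Keq expr → x = -0.441; check Q = 5.1800e-06
Then add 0.05549 M of L.
Step 2:
                  J         A         L
  Initial    0.4596 1.7348e-04    0.1726
  Change  9.3410e-05 -9.3410e-05 -1.8682e-04
  Equil      0.4597 8.0071e-05    0.1725
  solve Keq expr → x = -9.3410e-05; check Q = 5.1800e-06
Then remove 0.03628 M of L.
Step 3:
                  J         A         L
  Initial    0.4597 8.0071e-05    0.1362
  Change  -4.8156e-05 4.8156e-05 9.6312e-05
  Equil      0.4597 1.2823e-04    0.1363
  solve Keq expr → x = 4.8156e-05; check Q = 5.1800e-06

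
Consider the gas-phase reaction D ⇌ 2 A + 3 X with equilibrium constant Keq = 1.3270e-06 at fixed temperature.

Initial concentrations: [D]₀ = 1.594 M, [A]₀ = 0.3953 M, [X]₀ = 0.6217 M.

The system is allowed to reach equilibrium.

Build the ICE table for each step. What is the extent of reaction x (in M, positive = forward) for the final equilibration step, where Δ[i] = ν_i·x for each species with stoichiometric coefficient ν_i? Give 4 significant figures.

x = -0.1737 M

Q₀ = 0.02356 vs Keq = 1.3270e-06 ⇒ Q>K, reverse
Step 1:
                   D          A          X
  Initial      1.594     0.3953     0.6217
  Change      0.1737    -0.3474     -0.521
  Equil        1.768    0.04795     0.1007
  solve Keq expr → x = -0.1737; check Q = 1.3270e-06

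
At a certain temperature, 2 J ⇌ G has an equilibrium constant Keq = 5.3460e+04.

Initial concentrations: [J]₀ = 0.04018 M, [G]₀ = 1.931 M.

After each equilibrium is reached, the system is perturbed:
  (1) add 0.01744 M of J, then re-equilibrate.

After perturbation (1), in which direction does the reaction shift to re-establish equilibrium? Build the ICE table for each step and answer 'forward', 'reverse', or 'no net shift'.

Q₀ = 1196 vs Keq = 5.3460e+04 ⇒ Q<K, forward
Step 1:
                    J           G
  I           0.04018       1.931
  C          -0.03414     0.01707
  E          0.006037       1.948
  solve Keq expr → x = 0.01707; check Q = 5.3460e+04
Then add 0.01744 M of J.
Step 2:
                    J           G
  I           0.02348       1.948
  C          -0.01743    0.008713
  E           0.00605       1.957
  solve Keq expr → x = 0.008713; check Q = 5.3460e+04

Direction: forward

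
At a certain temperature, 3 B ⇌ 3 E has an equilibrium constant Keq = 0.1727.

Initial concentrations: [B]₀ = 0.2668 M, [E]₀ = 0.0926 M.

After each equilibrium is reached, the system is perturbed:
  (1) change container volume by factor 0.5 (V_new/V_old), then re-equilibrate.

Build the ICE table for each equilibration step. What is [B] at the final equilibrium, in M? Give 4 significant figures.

[B]_eq = 0.4617 M

Q₀ = 0.04181 vs Keq = 0.1727 ⇒ Q<K, forward
Step 1:
                  B         E
  Initial    0.2668    0.0926
  Change   -0.03595   0.03595
  Equil      0.2308    0.1286
  solve Keq expr → x = 0.01198; check Q = 0.1727
Then change container volume by factor 0.5 (V_new/V_old).
Step 2:
                  B         E
  Initial    0.4617    0.2571
  Change          0         0
  Equil      0.4617    0.2571
  solve Keq expr → x = 0; check Q = 0.1727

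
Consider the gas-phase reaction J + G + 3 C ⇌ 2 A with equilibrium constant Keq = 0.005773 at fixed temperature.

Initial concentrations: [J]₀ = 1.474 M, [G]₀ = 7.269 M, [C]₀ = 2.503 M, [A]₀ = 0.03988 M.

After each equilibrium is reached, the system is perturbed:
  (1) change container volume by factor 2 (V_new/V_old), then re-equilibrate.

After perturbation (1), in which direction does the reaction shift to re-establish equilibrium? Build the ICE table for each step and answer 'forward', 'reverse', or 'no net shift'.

Q₀ = 9.4658e-06 vs Keq = 0.005773 ⇒ Q<K, forward
Step 1:
                    J           G           C           A
  Initial       1.474       7.269       2.503     0.03988
  Change      -0.2436     -0.2436     -0.7308      0.4872
  Equil          1.23       7.025       1.772       0.527
  solve Keq expr → x = 0.2436; check Q = 0.005773
Then change container volume by factor 2 (V_new/V_old).
Step 2:
                    J           G           C           A
  Initial      0.6152       3.513      0.8861      0.2635
  Change      0.06511     0.06511      0.1953     -0.1302
  Equil        0.6803       3.578       1.081      0.1333
  solve Keq expr → x = -0.06511; check Q = 0.005773

Direction: reverse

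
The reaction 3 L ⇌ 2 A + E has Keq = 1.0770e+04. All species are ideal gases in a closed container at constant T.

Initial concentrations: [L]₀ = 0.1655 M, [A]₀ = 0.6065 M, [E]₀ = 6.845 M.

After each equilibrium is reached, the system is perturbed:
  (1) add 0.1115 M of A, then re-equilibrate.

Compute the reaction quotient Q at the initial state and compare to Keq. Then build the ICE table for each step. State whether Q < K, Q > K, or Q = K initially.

Q₀ = 555.4 vs Keq = 1.0770e+04 ⇒ Q<K, forward
Step 1:
                  L         A         E
  init       0.1655    0.6065     6.845
  Δ        -0.09938   0.06625   0.03313
  eq        0.06612    0.6728     6.878
  solve Keq expr → x = 0.03313; check Q = 1.0770e+04
Then add 0.1115 M of A.
Step 2:
                  L         A         E
  init      0.06612    0.7843     6.878
  Δ        0.006826  -0.00455 -0.002275
  eq        0.07294    0.7797     6.876
  solve Keq expr → x = -0.002275; check Q = 1.0770e+04

Q₀ = 555.4; Q < K (proceeds forward)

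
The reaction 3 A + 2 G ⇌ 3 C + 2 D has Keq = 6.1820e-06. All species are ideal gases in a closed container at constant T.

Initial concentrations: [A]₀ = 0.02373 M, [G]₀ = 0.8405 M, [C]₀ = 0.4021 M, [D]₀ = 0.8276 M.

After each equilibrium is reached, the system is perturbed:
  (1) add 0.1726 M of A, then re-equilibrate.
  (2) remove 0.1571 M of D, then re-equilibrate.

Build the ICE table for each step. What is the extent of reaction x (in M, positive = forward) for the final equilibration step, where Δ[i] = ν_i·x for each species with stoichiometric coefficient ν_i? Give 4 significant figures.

x = 0.001238 M

Q₀ = 4717 vs Keq = 6.1820e-06 ⇒ Q>K, reverse
Step 1:
                   A          G          C          D
  init       0.02373     0.8405     0.4021     0.8276
  Δ           0.3903     0.2602    -0.3903    -0.2602
  eq           0.414      1.101    0.01182     0.5674
  solve Keq expr → x = -0.1301; check Q = 6.1820e-06
Then add 0.1726 M of A.
Step 2:
                   A          G          C          D
  init        0.5866      1.101    0.01182     0.5674
  Δ        -0.004701  -0.003134   0.004701   0.003134
  eq          0.5819      1.098    0.01652     0.5705
  solve Keq expr → x = 0.001567; check Q = 6.1820e-06
Then remove 0.1571 M of D.
Step 3:
                   A          G          C          D
  init        0.5819      1.098    0.01652     0.4134
  Δ        -0.003714  -0.002476   0.003714   0.002476
  eq          0.5782      1.095    0.02023     0.4159
  solve Keq expr → x = 0.001238; check Q = 6.1820e-06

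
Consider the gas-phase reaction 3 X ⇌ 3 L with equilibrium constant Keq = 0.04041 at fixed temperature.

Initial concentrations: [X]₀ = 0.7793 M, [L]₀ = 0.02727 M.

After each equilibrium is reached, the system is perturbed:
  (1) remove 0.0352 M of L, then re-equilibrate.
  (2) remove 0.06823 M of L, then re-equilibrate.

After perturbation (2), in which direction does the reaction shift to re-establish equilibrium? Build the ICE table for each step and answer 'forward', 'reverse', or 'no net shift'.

Direction: forward

Q₀ = 4.2849e-05 vs Keq = 0.04041 ⇒ Q<K, forward
Step 1:
                  X         L
  init       0.7793   0.02727
  Δ         -0.1788    0.1788
  eq         0.6005    0.2061
  solve Keq expr → x = 0.0596; check Q = 0.04041
Then remove 0.0352 M of L.
Step 2:
                  X         L
  init       0.6005    0.1709
  Δ        -0.02621   0.02621
  eq         0.5743    0.1971
  solve Keq expr → x = 0.008736; check Q = 0.04041
Then remove 0.06823 M of L.
Step 3:
                  X         L
  init       0.5743    0.1288
  Δ         -0.0508    0.0508
  eq         0.5235    0.1796
  solve Keq expr → x = 0.01693; check Q = 0.04041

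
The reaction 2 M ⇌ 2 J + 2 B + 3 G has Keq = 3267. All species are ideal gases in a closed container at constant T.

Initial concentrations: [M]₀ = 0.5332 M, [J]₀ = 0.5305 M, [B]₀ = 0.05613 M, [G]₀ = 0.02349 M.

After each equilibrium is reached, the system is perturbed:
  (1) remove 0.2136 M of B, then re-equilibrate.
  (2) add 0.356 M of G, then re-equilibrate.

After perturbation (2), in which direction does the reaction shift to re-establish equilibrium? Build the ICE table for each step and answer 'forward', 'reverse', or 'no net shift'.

Q₀ = 4.0423e-08 vs Keq = 3267 ⇒ Q<K, forward
Step 1:
                   M          J          B          G
  I           0.5332     0.5305    0.05613    0.02349
  C          -0.5253     0.5253     0.5253      0.788
  E         0.007852      1.056     0.5815     0.8115
  solve Keq expr → x = 0.2627; check Q = 3267
Then remove 0.2136 M of B.
Step 2:
                   M          J          B          G
  I         0.007852      1.056     0.3679     0.8115
  C        -0.002795   0.002795   0.002795   0.004192
  E         0.005058      1.059     0.3707     0.8157
  solve Keq expr → x = 0.001397; check Q = 3267
Then add 0.356 M of G.
Step 3:
                   M          J          B          G
  I         0.005058      1.059     0.3707      1.172
  C         0.003482  -0.003482  -0.003482  -0.005223
  E          0.00854      1.055     0.3672      1.166
  solve Keq expr → x = -0.001741; check Q = 3267

Direction: reverse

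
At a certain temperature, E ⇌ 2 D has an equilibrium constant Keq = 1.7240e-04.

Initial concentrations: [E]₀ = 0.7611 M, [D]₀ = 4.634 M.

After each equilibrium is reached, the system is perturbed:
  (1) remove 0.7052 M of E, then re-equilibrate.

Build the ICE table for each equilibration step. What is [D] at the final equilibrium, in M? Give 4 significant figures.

[D]_eq = 0.02018 M

Q₀ = 28.21 vs Keq = 1.7240e-04 ⇒ Q>K, reverse
Step 1:
                  E         D
  Initial    0.7611     4.634
  Change      2.306    -4.611
  Equil       3.067   0.02299
  solve Keq expr → x = -2.306; check Q = 1.7240e-04
Then remove 0.7052 M of E.
Step 2:
                  E         D
  Initial     2.361   0.02299
  Change   0.001405  -0.00281
  Equil       2.363   0.02018
  solve Keq expr → x = -0.001405; check Q = 1.7240e-04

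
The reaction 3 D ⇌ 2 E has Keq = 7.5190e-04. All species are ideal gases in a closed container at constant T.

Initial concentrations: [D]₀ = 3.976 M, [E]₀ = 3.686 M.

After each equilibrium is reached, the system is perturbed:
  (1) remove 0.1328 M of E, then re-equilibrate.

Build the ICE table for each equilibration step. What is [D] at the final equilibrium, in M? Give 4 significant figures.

Q₀ = 0.2162 vs Keq = 7.5190e-04 ⇒ Q>K, reverse
Step 1:
                    D           E
  Initial       3.976       3.686
  Change        4.512      -3.008
  Equil         8.488      0.6781
  solve Keq expr → x = -1.504; check Q = 7.5190e-04
Then remove 0.1328 M of E.
Step 2:
                    D           E
  Initial       8.488      0.5453
  Change       -0.169      0.1127
  Equil         8.319      0.6579
  solve Keq expr → x = 0.05633; check Q = 7.5190e-04

[D]_eq = 8.319 M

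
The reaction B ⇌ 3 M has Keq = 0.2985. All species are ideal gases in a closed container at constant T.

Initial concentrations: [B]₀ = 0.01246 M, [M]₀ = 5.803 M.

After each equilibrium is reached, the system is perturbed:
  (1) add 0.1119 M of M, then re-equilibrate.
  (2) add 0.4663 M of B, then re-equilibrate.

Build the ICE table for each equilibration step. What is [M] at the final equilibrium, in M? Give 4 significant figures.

[M]_eq = 0.8642 M

Q₀ = 1.5683e+04 vs Keq = 0.2985 ⇒ Q>K, reverse
Step 1:
                   B          M
  I          0.01246      5.803
  C            1.669     -5.008
  E            1.682     0.7948
  solve Keq expr → x = -1.669; check Q = 0.2985
Then add 0.1119 M of M.
Step 2:
                   B          M
  I            1.682     0.9067
  C          0.03545    -0.1064
  E            1.717     0.8003
  solve Keq expr → x = -0.03545; check Q = 0.2985
Then add 0.4663 M of B.
Step 3:
                   B          M
  I            2.184     0.8003
  C          -0.0213    0.06389
  E            2.162     0.8642
  solve Keq expr → x = 0.0213; check Q = 0.2985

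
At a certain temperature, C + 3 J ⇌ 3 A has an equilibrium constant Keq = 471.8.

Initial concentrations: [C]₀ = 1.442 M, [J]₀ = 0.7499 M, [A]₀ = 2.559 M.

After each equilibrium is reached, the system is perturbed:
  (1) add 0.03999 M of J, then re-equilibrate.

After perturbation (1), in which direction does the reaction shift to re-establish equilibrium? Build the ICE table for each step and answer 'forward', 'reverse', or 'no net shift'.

Direction: forward

Q₀ = 27.56 vs Keq = 471.8 ⇒ Q<K, forward
Step 1:
                   C          J          A
  Initial      1.442     0.7499      2.559
  Change      -0.134    -0.4021     0.4021
  Equil        1.308     0.3478      2.961
  solve Keq expr → x = 0.134; check Q = 471.8
Then add 0.03999 M of J.
Step 2:
                   C          J          A
  Initial      1.308     0.3878      2.961
  Change    -0.01162   -0.03485    0.03485
  Equil        1.296     0.3529      2.996
  solve Keq expr → x = 0.01162; check Q = 471.8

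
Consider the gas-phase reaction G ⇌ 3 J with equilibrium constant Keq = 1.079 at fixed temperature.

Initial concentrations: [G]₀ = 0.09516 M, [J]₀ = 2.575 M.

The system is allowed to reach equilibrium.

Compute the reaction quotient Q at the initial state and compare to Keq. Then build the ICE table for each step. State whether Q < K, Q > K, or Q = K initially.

Q₀ = 179.4 vs Keq = 1.079 ⇒ Q>K, reverse
Step 1:
                   G          J
  Initial    0.09516      2.575
  Change      0.5612     -1.684
  Equil       0.6564     0.8914
  solve Keq expr → x = -0.5612; check Q = 1.079

Q₀ = 179.4; Q > K (proceeds reverse)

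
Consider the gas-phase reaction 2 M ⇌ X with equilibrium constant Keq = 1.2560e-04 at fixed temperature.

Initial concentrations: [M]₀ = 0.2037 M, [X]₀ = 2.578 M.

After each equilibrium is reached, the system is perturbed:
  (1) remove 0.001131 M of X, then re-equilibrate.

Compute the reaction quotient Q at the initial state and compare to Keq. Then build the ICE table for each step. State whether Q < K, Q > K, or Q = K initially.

Q₀ = 62.13 vs Keq = 1.2560e-04 ⇒ Q>K, reverse
Step 1:
                  M         X
  init       0.2037     2.578
  Δ           5.149    -2.574
  eq          5.353  0.003598
  solve Keq expr → x = -2.574; check Q = 1.2560e-04
Then remove 0.001131 M of X.
Step 2:
                  M         X
  init        5.353  0.002467
  Δ       -0.002256  0.001128
  eq           5.35  0.003595
  solve Keq expr → x = 0.001128; check Q = 1.2560e-04

Q₀ = 62.13; Q > K (proceeds reverse)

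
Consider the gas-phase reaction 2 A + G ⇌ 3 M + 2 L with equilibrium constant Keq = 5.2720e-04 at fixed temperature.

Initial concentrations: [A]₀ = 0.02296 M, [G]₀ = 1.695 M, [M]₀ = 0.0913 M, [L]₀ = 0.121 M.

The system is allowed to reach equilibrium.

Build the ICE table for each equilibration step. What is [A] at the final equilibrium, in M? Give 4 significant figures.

[A]_eq = 0.04542 M

Q₀ = 0.01247 vs Keq = 5.2720e-04 ⇒ Q>K, reverse
Step 1:
                   A          G          M          L
  init       0.02296      1.695     0.0913      0.121
  Δ          0.02246    0.01123    -0.0337   -0.02246
  eq         0.04542      1.706     0.0576    0.09854
  solve Keq expr → x = -0.01123; check Q = 5.2720e-04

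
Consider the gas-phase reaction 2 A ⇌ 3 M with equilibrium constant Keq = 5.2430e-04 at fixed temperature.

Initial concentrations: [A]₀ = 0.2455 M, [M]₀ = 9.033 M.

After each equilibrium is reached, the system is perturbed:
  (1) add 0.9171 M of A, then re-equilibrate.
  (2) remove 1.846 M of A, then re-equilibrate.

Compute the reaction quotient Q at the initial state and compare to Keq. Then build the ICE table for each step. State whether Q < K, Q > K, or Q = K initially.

Q₀ = 1.2229e+04; Q > K (proceeds reverse)

Q₀ = 1.2229e+04 vs Keq = 5.2430e-04 ⇒ Q>K, reverse
Step 1:
                   A          M
  Initial     0.2455      9.033
  Change       5.843     -8.764
  Equil        6.088     0.2689
  solve Keq expr → x = -2.921; check Q = 5.2430e-04
Then add 0.9171 M of A.
Step 2:
                   A          M
  Initial      7.005     0.2689
  Change    -0.01725    0.02588
  Equil        6.988     0.2947
  solve Keq expr → x = 0.008626; check Q = 5.2430e-04
Then remove 1.846 M of A.
Step 3:
                   A          M
  Initial      5.142     0.2947
  Change      0.0356    -0.0534
  Equil        5.178     0.2413
  solve Keq expr → x = -0.0178; check Q = 5.2430e-04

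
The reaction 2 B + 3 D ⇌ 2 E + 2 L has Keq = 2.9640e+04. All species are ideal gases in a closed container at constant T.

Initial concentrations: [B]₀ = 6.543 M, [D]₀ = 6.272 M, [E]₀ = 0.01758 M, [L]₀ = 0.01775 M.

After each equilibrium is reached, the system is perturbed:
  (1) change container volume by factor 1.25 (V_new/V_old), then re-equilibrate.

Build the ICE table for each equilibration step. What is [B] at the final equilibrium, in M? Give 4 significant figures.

[B]_eq = 1.957 M

Q₀ = 9.2185e-12 vs Keq = 2.9640e+04 ⇒ Q<K, forward
Step 1:
                    B           D           E           L
  init          6.543       6.272     0.01758     0.01775
  Δ            -4.103      -6.154       4.103       4.103
  eq             2.44      0.1178        4.12       4.121
  solve Keq expr → x = 2.051; check Q = 2.9640e+04
Then change container volume by factor 1.25 (V_new/V_old).
Step 2:
                    B           D           E           L
  init          1.952     0.09421       3.296       3.296
  Δ          0.004617    0.006926   -0.004617   -0.004617
  eq            1.957      0.1011       3.292       3.292
  solve Keq expr → x = -0.002309; check Q = 2.9640e+04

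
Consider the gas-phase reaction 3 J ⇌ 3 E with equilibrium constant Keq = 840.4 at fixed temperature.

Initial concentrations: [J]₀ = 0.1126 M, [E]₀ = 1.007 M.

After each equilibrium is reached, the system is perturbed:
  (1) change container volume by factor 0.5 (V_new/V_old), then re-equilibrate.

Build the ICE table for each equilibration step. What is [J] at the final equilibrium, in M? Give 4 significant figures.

[J]_eq = 0.2145 M

Q₀ = 715.3 vs Keq = 840.4 ⇒ Q<K, forward
Step 1:
                  J         E
  Initial    0.1126     1.007
  Change  -0.005327  0.005327
  Equil      0.1073     1.012
  solve Keq expr → x = 0.001776; check Q = 840.4
Then change container volume by factor 0.5 (V_new/V_old).
Step 2:
                  J         E
  Initial    0.2145     2.025
  Change          0         0
  Equil      0.2145     2.025
  solve Keq expr → x = 0; check Q = 840.4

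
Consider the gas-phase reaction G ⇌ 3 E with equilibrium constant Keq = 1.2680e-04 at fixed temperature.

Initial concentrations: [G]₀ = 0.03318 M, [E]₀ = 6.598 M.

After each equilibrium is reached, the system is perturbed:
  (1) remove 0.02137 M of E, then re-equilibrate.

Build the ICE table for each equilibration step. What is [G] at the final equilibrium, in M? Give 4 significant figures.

Q₀ = 8657 vs Keq = 1.2680e-04 ⇒ Q>K, reverse
Step 1:
                  G         E
  Initial   0.03318     6.598
  Change      2.178    -6.533
  Equil       2.211   0.06545
  solve Keq expr → x = -2.178; check Q = 1.2680e-04
Then remove 0.02137 M of E.
Step 2:
                  G         E
  Initial     2.211   0.04408
  Change    -0.0071    0.0213
  Equil       2.204   0.06538
  solve Keq expr → x = 0.0071; check Q = 1.2680e-04

[G]_eq = 2.204 M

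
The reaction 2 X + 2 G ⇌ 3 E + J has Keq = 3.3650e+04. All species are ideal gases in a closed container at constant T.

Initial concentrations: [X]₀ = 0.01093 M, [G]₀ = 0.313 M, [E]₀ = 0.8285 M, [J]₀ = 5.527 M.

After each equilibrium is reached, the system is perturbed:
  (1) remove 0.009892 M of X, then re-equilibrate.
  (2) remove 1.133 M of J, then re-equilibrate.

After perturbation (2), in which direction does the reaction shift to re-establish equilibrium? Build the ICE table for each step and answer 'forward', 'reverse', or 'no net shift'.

Direction: forward

Q₀ = 2.6856e+05 vs Keq = 3.3650e+04 ⇒ Q>K, reverse
Step 1:
                   X          G          E          J
  init       0.01093      0.313     0.8285      5.527
  Δ          0.01699    0.01699   -0.02549  -0.008497
  eq         0.02792       0.33      0.803      5.519
  solve Keq expr → x = -0.008497; check Q = 3.3650e+04
Then remove 0.009892 M of X.
Step 2:
                   X          G          E          J
  init       0.01803       0.33      0.803      5.519
  Δ          0.00853    0.00853    -0.0128  -0.004265
  eq         0.02656     0.3385     0.7902      5.514
  solve Keq expr → x = -0.004265; check Q = 3.3650e+04
Then remove 1.133 M of J.
Step 3:
                   X          G          E          J
  init       0.02656     0.3385     0.7902      4.381
  Δ        -0.002532  -0.002532   0.003797   0.001266
  eq         0.02403      0.336      0.794      4.383
  solve Keq expr → x = 0.001266; check Q = 3.3650e+04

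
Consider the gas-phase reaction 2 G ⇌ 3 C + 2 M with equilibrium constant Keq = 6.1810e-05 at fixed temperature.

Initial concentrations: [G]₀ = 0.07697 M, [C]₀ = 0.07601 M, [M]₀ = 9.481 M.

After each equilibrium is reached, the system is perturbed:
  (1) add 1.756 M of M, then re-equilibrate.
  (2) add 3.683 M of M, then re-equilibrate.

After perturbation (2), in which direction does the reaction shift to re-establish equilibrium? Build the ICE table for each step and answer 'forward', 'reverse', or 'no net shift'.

Q₀ = 6.663 vs Keq = 6.1810e-05 ⇒ Q>K, reverse
Step 1:
                   G          C          M
  Initial    0.07697    0.07601      9.481
  Change     0.04919   -0.07378   -0.04919
  Equil       0.1262   0.002228      9.432
  solve Keq expr → x = -0.02459; check Q = 6.1810e-05
Then add 1.756 M of M.
Step 2:
                   G          C          M
  Initial     0.1262   0.002228      11.19
  Change  1.5867e-04 -2.3801e-04 -1.5867e-04
  Equil       0.1263    0.00199      11.19
  solve Keq expr → x = -7.9335e-05; check Q = 6.1810e-05
Then add 3.683 M of M.
Step 3:
                   G          C          M
  Initial     0.1263    0.00199      14.87
  Change  2.2792e-04 -3.4188e-04 -2.2792e-04
  Equil       0.1265   0.001648      14.87
  solve Keq expr → x = -1.1396e-04; check Q = 6.1810e-05

Direction: reverse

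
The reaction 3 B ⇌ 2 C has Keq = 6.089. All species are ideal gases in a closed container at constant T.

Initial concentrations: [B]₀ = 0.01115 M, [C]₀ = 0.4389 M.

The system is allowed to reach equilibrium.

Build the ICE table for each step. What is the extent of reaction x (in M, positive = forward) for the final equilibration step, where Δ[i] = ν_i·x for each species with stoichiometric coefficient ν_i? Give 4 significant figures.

Q₀ = 1.3897e+05 vs Keq = 6.089 ⇒ Q>K, reverse
Step 1:
                  B         C
  Initial   0.01115    0.4389
  Change     0.2273   -0.1515
  Equil      0.2385    0.2874
  solve Keq expr → x = -0.07577; check Q = 6.089

x = -0.07577 M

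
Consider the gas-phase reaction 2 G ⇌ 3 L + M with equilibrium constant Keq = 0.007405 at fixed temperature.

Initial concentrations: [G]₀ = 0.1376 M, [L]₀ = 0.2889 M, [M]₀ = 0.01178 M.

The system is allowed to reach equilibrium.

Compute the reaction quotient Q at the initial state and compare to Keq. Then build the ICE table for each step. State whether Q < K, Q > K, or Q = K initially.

Q₀ = 0.015 vs Keq = 0.007405 ⇒ Q>K, reverse
Step 1:
                    G           L           M
  init         0.1376      0.2889     0.01178
  Δ          0.008534     -0.0128   -0.004267
  eq           0.1461      0.2761    0.007513
  solve Keq expr → x = -0.004267; check Q = 0.007405

Q₀ = 0.015; Q > K (proceeds reverse)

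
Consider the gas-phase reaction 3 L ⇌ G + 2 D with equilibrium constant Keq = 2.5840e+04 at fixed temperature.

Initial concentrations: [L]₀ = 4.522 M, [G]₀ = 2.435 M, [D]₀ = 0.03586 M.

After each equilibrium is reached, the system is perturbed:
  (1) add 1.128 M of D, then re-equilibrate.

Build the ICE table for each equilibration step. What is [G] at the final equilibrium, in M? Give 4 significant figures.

[G]_eq = 3.897 M

Q₀ = 3.3863e-05 vs Keq = 2.5840e+04 ⇒ Q<K, forward
Step 1:
                    L           G           D
  Initial       4.522       2.435     0.03586
  Change       -4.412       1.471       2.941
  Equil        0.1102       3.906       2.977
  solve Keq expr → x = 1.471; check Q = 2.5840e+04
Then add 1.128 M of D.
Step 2:
                    L           G           D
  Initial      0.1102       3.906       4.105
  Change      0.02585   -0.008616    -0.01723
  Equil        0.1361       3.897       4.088
  solve Keq expr → x = -0.008616; check Q = 2.5840e+04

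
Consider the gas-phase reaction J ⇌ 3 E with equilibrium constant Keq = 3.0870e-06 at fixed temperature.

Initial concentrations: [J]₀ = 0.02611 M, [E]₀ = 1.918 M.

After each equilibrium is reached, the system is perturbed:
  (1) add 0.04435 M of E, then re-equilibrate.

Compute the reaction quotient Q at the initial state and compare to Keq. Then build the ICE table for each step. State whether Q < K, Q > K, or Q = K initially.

Q₀ = 270.2; Q > K (proceeds reverse)

Q₀ = 270.2 vs Keq = 3.0870e-06 ⇒ Q>K, reverse
Step 1:
                   J          E
  init       0.02611      1.918
  Δ           0.6351     -1.905
  eq          0.6612    0.01269
  solve Keq expr → x = -0.6351; check Q = 3.0870e-06
Then add 0.04435 M of E.
Step 2:
                   J          E
  init        0.6612    0.05704
  Δ          0.01475   -0.04426
  eq           0.676    0.01278
  solve Keq expr → x = -0.01475; check Q = 3.0870e-06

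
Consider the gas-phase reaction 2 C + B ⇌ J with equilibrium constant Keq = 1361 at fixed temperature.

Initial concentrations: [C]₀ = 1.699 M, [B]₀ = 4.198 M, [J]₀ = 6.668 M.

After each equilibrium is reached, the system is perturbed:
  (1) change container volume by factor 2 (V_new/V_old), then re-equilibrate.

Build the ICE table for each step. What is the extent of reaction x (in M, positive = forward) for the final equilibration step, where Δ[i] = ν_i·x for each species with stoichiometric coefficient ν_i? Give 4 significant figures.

x = -0.01002 M

Q₀ = 0.5503 vs Keq = 1361 ⇒ Q<K, forward
Step 1:
                  C         B         J
  Initial     1.699     4.198     6.668
  Change     -1.659   -0.8293    0.8293
  Equil     0.04044     3.369     7.497
  solve Keq expr → x = 0.8293; check Q = 1361
Then change container volume by factor 2 (V_new/V_old).
Step 2:
                  C         B         J
  Initial   0.02022     1.684     3.749
  Change    0.02005   0.01002  -0.01002
  Equil     0.04026     1.694     3.739
  solve Keq expr → x = -0.01002; check Q = 1361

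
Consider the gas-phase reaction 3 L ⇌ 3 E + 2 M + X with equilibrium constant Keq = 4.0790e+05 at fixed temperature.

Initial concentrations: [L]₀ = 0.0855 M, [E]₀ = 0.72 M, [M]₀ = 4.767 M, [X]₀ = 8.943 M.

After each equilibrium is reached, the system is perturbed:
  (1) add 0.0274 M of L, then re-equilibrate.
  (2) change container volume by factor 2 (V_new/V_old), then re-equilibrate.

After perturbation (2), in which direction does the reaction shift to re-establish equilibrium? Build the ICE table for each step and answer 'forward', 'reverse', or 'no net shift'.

Direction: forward

Q₀ = 1.2136e+05 vs Keq = 4.0790e+05 ⇒ Q<K, forward
Step 1:
                   L          E          M          X
  Initial     0.0855       0.72      4.767      8.943
  Change    -0.02618    0.02618    0.01745   0.008727
  Equil      0.05932     0.7462      4.784      8.952
  solve Keq expr → x = 0.008727; check Q = 4.0790e+05
Then add 0.0274 M of L.
Step 2:
                   L          E          M          X
  Initial    0.08672     0.7462      4.784      8.952
  Change    -0.02523    0.02523    0.01682    0.00841
  Equil      0.06149     0.7714      4.801       8.96
  solve Keq expr → x = 0.00841; check Q = 4.0790e+05
Then change container volume by factor 2 (V_new/V_old).
Step 3:
                   L          E          M          X
  Initial    0.03074     0.3857      2.401       4.48
  Change    -0.01474    0.01474   0.009823   0.004912
  Equil      0.01601     0.4004       2.41      4.485
  solve Keq expr → x = 0.004912; check Q = 4.0790e+05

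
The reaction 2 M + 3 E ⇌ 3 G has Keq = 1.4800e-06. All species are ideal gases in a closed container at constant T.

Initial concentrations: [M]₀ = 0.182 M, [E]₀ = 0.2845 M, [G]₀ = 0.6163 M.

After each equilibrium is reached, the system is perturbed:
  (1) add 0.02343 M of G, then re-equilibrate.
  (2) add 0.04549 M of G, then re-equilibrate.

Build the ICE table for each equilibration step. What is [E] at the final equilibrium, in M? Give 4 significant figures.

Q₀ = 306.9 vs Keq = 1.4800e-06 ⇒ Q>K, reverse
Step 1:
                    M           E           G
  Initial       0.182      0.2845      0.6163
  Change       0.4061      0.6092     -0.6092
  Equil        0.5881      0.8937    0.007149
  solve Keq expr → x = -0.2031; check Q = 1.4800e-06
Then add 0.02343 M of G.
Step 2:
                    M           E           G
  Initial      0.5881      0.8937     0.03058
  Change      0.01541     0.02312    -0.02312
  Equil        0.6035      0.9168    0.007461
  solve Keq expr → x = -0.007706; check Q = 1.4800e-06
Then add 0.04549 M of G.
Step 3:
                    M           E           G
  Initial      0.6035      0.9168     0.05295
  Change      0.02991     0.04487    -0.04487
  Equil        0.6334      0.9616    0.008083
  solve Keq expr → x = -0.01496; check Q = 1.4800e-06

[E]_eq = 0.9616 M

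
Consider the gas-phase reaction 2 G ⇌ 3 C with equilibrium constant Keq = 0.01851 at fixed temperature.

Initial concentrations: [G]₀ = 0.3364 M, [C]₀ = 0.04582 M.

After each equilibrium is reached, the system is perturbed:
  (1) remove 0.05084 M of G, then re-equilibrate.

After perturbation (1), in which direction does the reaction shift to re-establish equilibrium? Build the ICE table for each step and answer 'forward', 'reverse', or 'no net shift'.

Q₀ = 8.5007e-04 vs Keq = 0.01851 ⇒ Q<K, forward
Step 1:
                   G          C
  I           0.3364    0.04582
  C         -0.04667       0.07
  E           0.2897     0.1158
  solve Keq expr → x = 0.02333; check Q = 0.01851
Then remove 0.05084 M of G.
Step 2:
                   G          C
  I           0.2389     0.1158
  C         0.007842   -0.01176
  E           0.2467     0.1041
  solve Keq expr → x = -0.003921; check Q = 0.01851

Direction: reverse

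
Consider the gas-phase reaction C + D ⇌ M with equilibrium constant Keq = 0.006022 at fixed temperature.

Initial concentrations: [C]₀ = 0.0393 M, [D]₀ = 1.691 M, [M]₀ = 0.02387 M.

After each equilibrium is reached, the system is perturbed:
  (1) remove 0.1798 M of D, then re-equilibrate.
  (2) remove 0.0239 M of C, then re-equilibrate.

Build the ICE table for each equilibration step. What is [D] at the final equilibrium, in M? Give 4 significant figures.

[D]_eq = 1.535 M

Q₀ = 0.3592 vs Keq = 0.006022 ⇒ Q>K, reverse
Step 1:
                    C           D           M
  Initial      0.0393       1.691     0.02387
  Change      0.02322     0.02322    -0.02322
  Equil       0.06252       1.714  6.4544e-04
  solve Keq expr → x = -0.02322; check Q = 0.006022
Then remove 0.1798 M of D.
Step 2:
                    C           D           M
  Initial     0.06252       1.534  6.4544e-04
  Change   6.7054e-05  6.7054e-05 -6.7054e-05
  Equil       0.06259       1.534  5.7839e-04
  solve Keq expr → x = -6.7054e-05; check Q = 0.006022
Then remove 0.0239 M of C.
Step 3:
                    C           D           M
  Initial     0.03869       1.534  5.7839e-04
  Change   2.1878e-04  2.1878e-04 -2.1878e-04
  Equil       0.03891       1.535  3.5961e-04
  solve Keq expr → x = -2.1878e-04; check Q = 0.006022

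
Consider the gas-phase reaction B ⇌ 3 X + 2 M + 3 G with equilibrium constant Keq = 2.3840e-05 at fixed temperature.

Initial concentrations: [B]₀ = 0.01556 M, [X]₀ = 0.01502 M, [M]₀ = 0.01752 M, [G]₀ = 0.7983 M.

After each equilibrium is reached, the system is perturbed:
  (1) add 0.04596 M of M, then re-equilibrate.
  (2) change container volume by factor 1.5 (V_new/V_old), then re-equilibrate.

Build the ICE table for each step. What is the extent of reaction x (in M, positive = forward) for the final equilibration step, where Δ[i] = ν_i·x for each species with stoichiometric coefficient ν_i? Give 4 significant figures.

Q₀ = 3.4007e-08 vs Keq = 2.3840e-05 ⇒ Q<K, forward
Step 1:
                  B         X         M         G
  I         0.01556   0.01502   0.01752    0.7983
  C        -0.01117   0.03352   0.02235   0.03352
  E        0.004387   0.04854   0.03987    0.8318
  solve Keq expr → x = 0.01117; check Q = 2.3840e-05
Then add 0.04596 M of M.
Step 2:
                  B         X         M         G
  I        0.004387   0.04854   0.08583    0.8318
  C        0.003518  -0.01055 -0.007035  -0.01055
  E        0.007905   0.03798   0.07879    0.8213
  solve Keq expr → x = -0.003518; check Q = 2.3840e-05
Then change container volume by factor 1.5 (V_new/V_old).
Step 3:
                  B         X         M         G
  I         0.00527   0.02532   0.05253    0.5475
  C       -0.003911   0.01173  0.007821   0.01173
  E        0.001359   0.03706   0.06035    0.5592
  solve Keq expr → x = 0.003911; check Q = 2.3840e-05

x = 0.003911 M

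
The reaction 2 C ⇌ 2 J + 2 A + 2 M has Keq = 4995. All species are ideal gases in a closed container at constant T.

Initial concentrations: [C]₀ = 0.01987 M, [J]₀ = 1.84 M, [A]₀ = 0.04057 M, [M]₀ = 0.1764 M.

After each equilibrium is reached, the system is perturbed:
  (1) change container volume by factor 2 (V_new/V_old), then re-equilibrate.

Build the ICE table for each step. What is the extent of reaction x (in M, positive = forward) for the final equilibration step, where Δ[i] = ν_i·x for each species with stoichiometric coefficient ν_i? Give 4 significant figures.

Q₀ = 0.4392 vs Keq = 4995 ⇒ Q<K, forward
Step 1:
                   C          J          A          M
  init       0.01987       1.84    0.04057     0.1764
  Δ         -0.01956    0.01956    0.01956    0.01956
  eq      3.1003e-04       1.86    0.06013      0.196
  solve Keq expr → x = 0.00978; check Q = 4995
Then change container volume by factor 2 (V_new/V_old).
Step 2:
                   C          J          A          M
  init    1.5501e-04     0.9298    0.03006    0.09798
  Δ       -1.1606e-04 1.1606e-04 1.1606e-04 1.1606e-04
  eq      3.8954e-05     0.9299    0.03018     0.0981
  solve Keq expr → x = 5.8030e-05; check Q = 4995

x = 5.8030e-05 M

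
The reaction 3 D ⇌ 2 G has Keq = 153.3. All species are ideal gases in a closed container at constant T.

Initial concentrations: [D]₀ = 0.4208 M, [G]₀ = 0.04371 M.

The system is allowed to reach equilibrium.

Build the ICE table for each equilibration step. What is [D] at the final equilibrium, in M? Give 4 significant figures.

Q₀ = 0.02564 vs Keq = 153.3 ⇒ Q<K, forward
Step 1:
                    D           G
  init         0.4208     0.04371
  Δ           -0.3424      0.2282
  eq          0.07843       0.272
  solve Keq expr → x = 0.1141; check Q = 153.3

[D]_eq = 0.07843 M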